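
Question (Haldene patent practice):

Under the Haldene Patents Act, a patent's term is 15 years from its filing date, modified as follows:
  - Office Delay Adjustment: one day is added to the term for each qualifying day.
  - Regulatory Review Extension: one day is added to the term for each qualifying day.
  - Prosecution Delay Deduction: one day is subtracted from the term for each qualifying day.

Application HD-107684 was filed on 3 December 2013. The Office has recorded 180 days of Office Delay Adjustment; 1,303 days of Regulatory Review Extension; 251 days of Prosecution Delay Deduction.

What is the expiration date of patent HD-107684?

April 18, 2032

Base term: filing date + 15 years → 3 December 2028.
Office Delay Adjustment: +180 days → 1 June 2029.
Regulatory Review Extension: +1303 days → 25 December 2032.
Prosecution Delay Deduction: −251 days → 18 April 2032.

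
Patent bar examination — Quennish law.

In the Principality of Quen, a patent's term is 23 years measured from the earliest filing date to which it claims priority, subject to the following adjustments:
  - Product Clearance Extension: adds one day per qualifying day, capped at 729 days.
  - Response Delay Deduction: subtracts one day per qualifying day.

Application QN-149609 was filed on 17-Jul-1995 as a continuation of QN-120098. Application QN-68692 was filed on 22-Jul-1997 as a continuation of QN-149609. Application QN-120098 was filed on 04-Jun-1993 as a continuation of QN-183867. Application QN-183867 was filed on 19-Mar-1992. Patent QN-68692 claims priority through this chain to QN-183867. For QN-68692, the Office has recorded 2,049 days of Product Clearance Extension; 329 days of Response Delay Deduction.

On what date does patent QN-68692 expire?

2016-04-22

Earliest priority filing: 19 March 1992.
Base term: 19 March 1992 + 23 years → 19 March 2015.
Product Clearance Extension: 2049 days claimed exceeds the 729-day cap, so +729 days → 17 March 2017.
Response Delay Deduction: −329 days → 22 April 2016.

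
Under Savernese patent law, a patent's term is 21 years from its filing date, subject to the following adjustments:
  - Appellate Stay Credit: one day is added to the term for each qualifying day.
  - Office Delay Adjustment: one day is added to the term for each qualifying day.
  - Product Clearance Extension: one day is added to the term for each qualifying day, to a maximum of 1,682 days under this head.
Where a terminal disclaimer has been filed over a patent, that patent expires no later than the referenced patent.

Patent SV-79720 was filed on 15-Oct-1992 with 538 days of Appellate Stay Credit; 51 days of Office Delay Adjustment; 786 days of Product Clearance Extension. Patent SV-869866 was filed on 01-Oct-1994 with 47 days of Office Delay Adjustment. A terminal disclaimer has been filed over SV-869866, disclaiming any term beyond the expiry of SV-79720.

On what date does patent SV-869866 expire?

Natural term of SV-869866:
  Base: filing + 21 years → 1 October 2015.
  Office Delay Adjustment: +47 days → 17 November 2015.
Expiry of referenced patent SV-79720:
  Base: filing + 21 years → 15 October 2013.
  Appellate Stay Credit: +538 days → 6 April 2015.
  Office Delay Adjustment: +51 days → 27 May 2015.
  Product Clearance Extension: 786 days (within the 1682-day cap) → +786 days → 21 July 2017.
Terminal disclaimer: SV-869866 expires on the earlier of 17 November 2015 and 21 July 2017.

November 17, 2015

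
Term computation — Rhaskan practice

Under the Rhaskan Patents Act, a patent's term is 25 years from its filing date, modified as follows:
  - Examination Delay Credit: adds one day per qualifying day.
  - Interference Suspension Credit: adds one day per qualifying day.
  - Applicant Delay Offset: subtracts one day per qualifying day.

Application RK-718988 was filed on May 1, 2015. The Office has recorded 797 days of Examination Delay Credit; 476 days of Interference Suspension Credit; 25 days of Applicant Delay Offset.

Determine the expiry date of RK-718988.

Base term: filing date + 25 years → 1 May 2040.
Examination Delay Credit: +797 days → 7 July 2042.
Interference Suspension Credit: +476 days → 26 October 2043.
Applicant Delay Offset: −25 days → 1 October 2043.

October 1, 2043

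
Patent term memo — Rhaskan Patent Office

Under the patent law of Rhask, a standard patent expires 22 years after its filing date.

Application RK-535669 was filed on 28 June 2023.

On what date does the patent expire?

Filing date + 22 years → 28 June 2045.

June 28, 2045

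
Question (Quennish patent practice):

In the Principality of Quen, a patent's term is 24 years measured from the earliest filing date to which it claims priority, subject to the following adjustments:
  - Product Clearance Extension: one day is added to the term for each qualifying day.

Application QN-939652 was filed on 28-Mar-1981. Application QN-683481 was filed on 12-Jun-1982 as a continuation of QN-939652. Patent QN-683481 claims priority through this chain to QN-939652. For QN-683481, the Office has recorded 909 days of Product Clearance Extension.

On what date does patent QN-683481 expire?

Earliest priority filing: 28 March 1981.
Base term: 28 March 1981 + 24 years → 28 March 2005.
Product Clearance Extension: +909 days → 23 September 2007.

September 23, 2007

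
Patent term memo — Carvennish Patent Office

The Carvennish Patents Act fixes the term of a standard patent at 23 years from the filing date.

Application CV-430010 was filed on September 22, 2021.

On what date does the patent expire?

September 22, 2044

Filing date + 23 years → 22 September 2044.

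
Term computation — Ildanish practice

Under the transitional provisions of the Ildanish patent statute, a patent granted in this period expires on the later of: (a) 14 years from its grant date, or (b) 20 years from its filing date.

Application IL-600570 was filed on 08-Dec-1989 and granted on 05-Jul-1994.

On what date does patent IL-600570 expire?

2009-12-08

(a) grant + 14 years → 5 July 2008.
(b) filing + 20 years → 8 December 2009.
Later of the two: 8 December 2009.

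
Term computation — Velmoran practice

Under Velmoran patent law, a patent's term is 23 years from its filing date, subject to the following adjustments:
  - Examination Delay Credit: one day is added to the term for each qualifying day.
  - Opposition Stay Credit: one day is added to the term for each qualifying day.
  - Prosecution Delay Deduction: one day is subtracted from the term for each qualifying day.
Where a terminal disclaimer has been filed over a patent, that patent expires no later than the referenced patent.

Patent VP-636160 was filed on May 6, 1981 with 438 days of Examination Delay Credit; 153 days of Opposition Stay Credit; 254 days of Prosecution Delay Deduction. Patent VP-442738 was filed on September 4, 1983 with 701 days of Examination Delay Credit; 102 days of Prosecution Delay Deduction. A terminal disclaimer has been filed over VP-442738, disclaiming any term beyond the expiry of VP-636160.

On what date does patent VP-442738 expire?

Natural term of VP-442738:
  Base: filing + 23 years → 4 September 2006.
  Examination Delay Credit: +701 days → 5 August 2008.
  Prosecution Delay Deduction: −102 days → 25 April 2008.
Expiry of referenced patent VP-636160:
  Base: filing + 23 years → 6 May 2004.
  Examination Delay Credit: +438 days → 18 July 2005.
  Opposition Stay Credit: +153 days → 18 December 2005.
  Prosecution Delay Deduction: −254 days → 8 April 2005.
Terminal disclaimer: VP-442738 expires on the earlier of 25 April 2008 and 8 April 2005.

2005-04-08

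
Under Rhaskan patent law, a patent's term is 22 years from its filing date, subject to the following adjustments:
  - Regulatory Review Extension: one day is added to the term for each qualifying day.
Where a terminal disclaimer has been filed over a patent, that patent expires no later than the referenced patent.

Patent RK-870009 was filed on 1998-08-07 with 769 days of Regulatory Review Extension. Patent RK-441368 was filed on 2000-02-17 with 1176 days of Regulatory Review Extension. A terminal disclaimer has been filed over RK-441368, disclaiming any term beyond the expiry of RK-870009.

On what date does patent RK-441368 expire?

September 15, 2022

Natural term of RK-441368:
  Base: filing + 22 years → 17 February 2022.
  Regulatory Review Extension: +1176 days → 8 May 2025.
Expiry of referenced patent RK-870009:
  Base: filing + 22 years → 7 August 2020.
  Regulatory Review Extension: +769 days → 15 September 2022.
Terminal disclaimer: RK-441368 expires on the earlier of 8 May 2025 and 15 September 2022.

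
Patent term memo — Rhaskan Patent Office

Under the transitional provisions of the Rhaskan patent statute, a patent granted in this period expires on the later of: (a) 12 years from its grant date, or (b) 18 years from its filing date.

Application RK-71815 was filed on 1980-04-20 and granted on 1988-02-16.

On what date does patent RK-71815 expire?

February 16, 2000

(a) grant + 12 years → 16 February 2000.
(b) filing + 18 years → 20 April 1998.
Later of the two: 16 February 2000.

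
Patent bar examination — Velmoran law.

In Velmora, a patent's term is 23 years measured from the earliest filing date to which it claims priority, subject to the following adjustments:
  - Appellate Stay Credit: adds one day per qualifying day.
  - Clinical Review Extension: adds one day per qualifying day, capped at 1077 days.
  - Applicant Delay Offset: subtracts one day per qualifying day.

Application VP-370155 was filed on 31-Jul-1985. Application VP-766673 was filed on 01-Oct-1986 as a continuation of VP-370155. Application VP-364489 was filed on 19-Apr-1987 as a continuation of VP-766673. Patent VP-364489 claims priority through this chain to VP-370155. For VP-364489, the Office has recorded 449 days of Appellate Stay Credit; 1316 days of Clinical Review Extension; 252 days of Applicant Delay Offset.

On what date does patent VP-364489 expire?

Earliest priority filing: 31 July 1985.
Base term: 31 July 1985 + 23 years → 31 July 2008.
Appellate Stay Credit: +449 days → 23 October 2009.
Clinical Review Extension: 1316 days claimed exceeds the 1077-day cap, so +1077 days → 4 October 2012.
Applicant Delay Offset: −252 days → 26 January 2012.

January 26, 2012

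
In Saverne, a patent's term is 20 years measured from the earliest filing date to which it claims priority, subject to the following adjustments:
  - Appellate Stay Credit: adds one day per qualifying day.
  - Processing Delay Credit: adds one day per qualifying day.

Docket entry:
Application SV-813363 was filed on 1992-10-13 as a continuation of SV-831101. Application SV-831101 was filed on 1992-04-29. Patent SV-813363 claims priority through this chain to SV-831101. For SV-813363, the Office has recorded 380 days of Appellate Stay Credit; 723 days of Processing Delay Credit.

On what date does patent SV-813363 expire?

Earliest priority filing: 29 April 1992.
Base term: 29 April 1992 + 20 years → 29 April 2012.
Appellate Stay Credit: +380 days → 14 May 2013.
Processing Delay Credit: +723 days → 7 May 2015.

May 7, 2015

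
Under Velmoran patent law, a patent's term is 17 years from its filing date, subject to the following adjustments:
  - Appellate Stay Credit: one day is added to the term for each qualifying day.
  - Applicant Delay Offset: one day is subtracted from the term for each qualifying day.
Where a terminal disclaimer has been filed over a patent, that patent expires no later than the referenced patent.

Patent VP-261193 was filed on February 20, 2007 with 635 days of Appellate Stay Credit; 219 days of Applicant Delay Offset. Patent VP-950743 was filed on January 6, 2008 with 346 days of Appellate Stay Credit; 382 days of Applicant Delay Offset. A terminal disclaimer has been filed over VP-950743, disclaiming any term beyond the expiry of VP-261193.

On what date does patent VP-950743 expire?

Natural term of VP-950743:
  Base: filing + 17 years → 6 January 2025.
  Appellate Stay Credit: +346 days → 18 December 2025.
  Applicant Delay Offset: −382 days → 1 December 2024.
Expiry of referenced patent VP-261193:
  Base: filing + 17 years → 20 February 2024.
  Appellate Stay Credit: +635 days → 16 November 2025.
  Applicant Delay Offset: −219 days → 11 April 2025.
Terminal disclaimer: VP-950743 expires on the earlier of 1 December 2024 and 11 April 2025.

December 1, 2024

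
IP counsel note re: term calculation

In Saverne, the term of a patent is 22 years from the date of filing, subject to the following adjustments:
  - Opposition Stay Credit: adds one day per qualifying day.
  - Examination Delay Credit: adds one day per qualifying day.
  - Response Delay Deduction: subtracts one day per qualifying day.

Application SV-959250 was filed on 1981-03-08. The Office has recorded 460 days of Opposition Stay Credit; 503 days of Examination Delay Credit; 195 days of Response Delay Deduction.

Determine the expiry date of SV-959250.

Base term: filing date + 22 years → 8 March 2003.
Opposition Stay Credit: +460 days → 10 June 2004.
Examination Delay Credit: +503 days → 26 October 2005.
Response Delay Deduction: −195 days → 14 April 2005.

2005-04-14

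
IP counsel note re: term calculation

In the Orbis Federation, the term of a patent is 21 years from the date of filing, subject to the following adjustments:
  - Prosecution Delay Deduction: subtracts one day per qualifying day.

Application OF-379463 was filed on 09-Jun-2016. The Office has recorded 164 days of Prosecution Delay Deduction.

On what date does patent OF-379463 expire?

Base term: filing date + 21 years → 9 June 2037.
Prosecution Delay Deduction: −164 days → 27 December 2036.

2036-12-27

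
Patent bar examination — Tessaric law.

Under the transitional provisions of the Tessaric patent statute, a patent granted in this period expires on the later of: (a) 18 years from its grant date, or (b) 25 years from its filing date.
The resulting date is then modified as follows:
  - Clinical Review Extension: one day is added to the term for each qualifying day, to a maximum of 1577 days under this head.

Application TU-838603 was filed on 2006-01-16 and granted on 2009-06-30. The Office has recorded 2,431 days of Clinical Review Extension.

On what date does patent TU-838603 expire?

(a) grant + 18 years → 30 June 2027.
(b) filing + 25 years → 16 January 2031.
Later of the two: 16 January 2031.
Clinical Review Extension: 2431 days claimed exceeds the 1577-day cap, so +1577 days → 12 May 2035.

May 12, 2035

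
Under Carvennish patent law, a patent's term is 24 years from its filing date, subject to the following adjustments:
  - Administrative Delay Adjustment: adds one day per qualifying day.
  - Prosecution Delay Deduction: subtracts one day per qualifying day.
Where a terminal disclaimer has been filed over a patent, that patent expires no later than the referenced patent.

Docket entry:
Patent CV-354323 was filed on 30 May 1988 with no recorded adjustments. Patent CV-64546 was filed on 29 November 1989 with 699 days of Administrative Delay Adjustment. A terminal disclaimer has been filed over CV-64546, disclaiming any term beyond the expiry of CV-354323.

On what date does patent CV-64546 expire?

2012-05-30

Natural term of CV-64546:
  Base: filing + 24 years → 29 November 2013.
  Administrative Delay Adjustment: +699 days → 29 October 2015.
Expiry of referenced patent CV-354323:
  Base: filing + 24 years → 30 May 2012.
Terminal disclaimer: CV-64546 expires on the earlier of 29 October 2015 and 30 May 2012.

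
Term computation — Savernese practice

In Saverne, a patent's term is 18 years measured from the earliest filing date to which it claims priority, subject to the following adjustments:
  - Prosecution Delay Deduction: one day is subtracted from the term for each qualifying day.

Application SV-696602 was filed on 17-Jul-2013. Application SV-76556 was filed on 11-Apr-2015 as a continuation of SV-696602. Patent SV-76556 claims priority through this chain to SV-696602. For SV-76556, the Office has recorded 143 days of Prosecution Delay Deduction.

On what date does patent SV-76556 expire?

Earliest priority filing: 17 July 2013.
Base term: 17 July 2013 + 18 years → 17 July 2031.
Prosecution Delay Deduction: −143 days → 24 February 2031.

February 24, 2031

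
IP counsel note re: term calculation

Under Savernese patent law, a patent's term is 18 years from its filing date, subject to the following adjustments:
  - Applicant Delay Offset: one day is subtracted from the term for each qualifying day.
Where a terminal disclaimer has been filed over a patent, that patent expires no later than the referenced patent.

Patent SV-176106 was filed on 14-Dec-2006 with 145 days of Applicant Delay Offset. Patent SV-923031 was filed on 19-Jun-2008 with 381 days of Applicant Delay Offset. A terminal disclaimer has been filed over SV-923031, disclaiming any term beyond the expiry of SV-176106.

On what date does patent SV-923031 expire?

2024-07-22

Natural term of SV-923031:
  Base: filing + 18 years → 19 June 2026.
  Applicant Delay Offset: −381 days → 3 June 2025.
Expiry of referenced patent SV-176106:
  Base: filing + 18 years → 14 December 2024.
  Applicant Delay Offset: −145 days → 22 July 2024.
Terminal disclaimer: SV-923031 expires on the earlier of 3 June 2025 and 22 July 2024.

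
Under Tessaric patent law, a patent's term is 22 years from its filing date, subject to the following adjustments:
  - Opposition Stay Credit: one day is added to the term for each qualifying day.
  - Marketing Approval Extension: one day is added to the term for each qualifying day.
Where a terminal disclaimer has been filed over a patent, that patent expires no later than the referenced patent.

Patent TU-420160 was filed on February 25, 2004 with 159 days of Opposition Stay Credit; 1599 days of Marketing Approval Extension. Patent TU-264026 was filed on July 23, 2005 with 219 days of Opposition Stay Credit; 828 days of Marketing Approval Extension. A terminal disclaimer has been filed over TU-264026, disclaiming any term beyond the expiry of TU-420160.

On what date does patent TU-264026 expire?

2030-06-04

Natural term of TU-264026:
  Base: filing + 22 years → 23 July 2027.
  Opposition Stay Credit: +219 days → 27 February 2028.
  Marketing Approval Extension: +828 days → 4 June 2030.
Expiry of referenced patent TU-420160:
  Base: filing + 22 years → 25 February 2026.
  Opposition Stay Credit: +159 days → 3 August 2026.
  Marketing Approval Extension: +1599 days → 19 December 2030.
Terminal disclaimer: TU-264026 expires on the earlier of 4 June 2030 and 19 December 2030.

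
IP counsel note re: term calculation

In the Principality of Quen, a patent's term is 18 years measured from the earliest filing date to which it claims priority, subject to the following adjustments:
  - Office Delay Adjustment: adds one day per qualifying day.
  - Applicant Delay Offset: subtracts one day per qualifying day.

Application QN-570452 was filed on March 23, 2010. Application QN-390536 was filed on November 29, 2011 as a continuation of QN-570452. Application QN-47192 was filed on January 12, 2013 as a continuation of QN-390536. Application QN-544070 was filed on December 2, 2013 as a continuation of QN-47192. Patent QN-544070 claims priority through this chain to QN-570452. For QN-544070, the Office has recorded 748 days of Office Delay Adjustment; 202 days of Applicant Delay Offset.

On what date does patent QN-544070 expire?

Earliest priority filing: 23 March 2010.
Base term: 23 March 2010 + 18 years → 23 March 2028.
Office Delay Adjustment: +748 days → 10 April 2030.
Applicant Delay Offset: −202 days → 20 September 2029.

September 20, 2029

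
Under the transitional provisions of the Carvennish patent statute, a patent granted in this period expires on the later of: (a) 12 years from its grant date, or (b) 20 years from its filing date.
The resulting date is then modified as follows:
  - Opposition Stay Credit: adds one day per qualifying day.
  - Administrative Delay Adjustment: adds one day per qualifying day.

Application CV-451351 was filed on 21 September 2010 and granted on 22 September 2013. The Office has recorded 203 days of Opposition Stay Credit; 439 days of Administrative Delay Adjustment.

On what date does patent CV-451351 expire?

June 24, 2032

(a) grant + 12 years → 22 September 2025.
(b) filing + 20 years → 21 September 2030.
Later of the two: 21 September 2030.
Opposition Stay Credit: +203 days → 12 April 2031.
Administrative Delay Adjustment: +439 days → 24 June 2032.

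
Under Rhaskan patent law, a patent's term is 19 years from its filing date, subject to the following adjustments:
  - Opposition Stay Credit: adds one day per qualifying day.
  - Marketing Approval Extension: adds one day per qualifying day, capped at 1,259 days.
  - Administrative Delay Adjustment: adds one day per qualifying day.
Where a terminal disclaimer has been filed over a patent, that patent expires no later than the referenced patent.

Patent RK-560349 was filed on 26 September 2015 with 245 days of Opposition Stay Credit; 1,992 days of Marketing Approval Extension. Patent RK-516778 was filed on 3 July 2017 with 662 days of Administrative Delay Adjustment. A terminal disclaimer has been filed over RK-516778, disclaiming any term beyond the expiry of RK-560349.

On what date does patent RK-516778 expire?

2038-04-26

Natural term of RK-516778:
  Base: filing + 19 years → 3 July 2036.
  Administrative Delay Adjustment: +662 days → 26 April 2038.
Expiry of referenced patent RK-560349:
  Base: filing + 19 years → 26 September 2034.
  Opposition Stay Credit: +245 days → 29 May 2035.
  Marketing Approval Extension: 1992 days claimed exceeds the 1259-day cap, so +1259 days → 8 November 2038.
Terminal disclaimer: RK-516778 expires on the earlier of 26 April 2038 and 8 November 2038.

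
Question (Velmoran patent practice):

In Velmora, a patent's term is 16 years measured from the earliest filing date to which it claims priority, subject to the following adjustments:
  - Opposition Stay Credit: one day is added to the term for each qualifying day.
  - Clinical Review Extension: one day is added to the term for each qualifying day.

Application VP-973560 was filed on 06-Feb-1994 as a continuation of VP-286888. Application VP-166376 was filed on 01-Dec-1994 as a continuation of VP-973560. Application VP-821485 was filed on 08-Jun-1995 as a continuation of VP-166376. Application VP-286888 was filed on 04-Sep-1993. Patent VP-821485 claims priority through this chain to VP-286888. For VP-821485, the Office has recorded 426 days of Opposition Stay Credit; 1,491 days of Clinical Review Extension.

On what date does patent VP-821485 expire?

2014-12-04

Earliest priority filing: 4 September 1993.
Base term: 4 September 1993 + 16 years → 4 September 2009.
Opposition Stay Credit: +426 days → 4 November 2010.
Clinical Review Extension: +1491 days → 4 December 2014.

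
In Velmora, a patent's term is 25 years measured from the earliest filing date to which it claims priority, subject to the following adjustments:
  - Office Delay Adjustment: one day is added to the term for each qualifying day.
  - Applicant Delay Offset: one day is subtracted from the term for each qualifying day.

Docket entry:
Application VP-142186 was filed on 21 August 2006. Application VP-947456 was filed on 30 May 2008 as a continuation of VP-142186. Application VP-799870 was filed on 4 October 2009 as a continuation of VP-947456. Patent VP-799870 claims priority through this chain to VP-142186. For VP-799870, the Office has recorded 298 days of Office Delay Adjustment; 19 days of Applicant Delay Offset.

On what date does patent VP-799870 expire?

2032-05-26

Earliest priority filing: 21 August 2006.
Base term: 21 August 2006 + 25 years → 21 August 2031.
Office Delay Adjustment: +298 days → 14 June 2032.
Applicant Delay Offset: −19 days → 26 May 2032.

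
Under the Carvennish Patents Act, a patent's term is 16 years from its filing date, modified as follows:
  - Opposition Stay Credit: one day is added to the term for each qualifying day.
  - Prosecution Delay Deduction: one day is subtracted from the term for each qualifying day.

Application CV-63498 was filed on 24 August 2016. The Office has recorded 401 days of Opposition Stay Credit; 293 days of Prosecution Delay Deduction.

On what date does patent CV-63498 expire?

Base term: filing date + 16 years → 24 August 2032.
Opposition Stay Credit: +401 days → 29 September 2033.
Prosecution Delay Deduction: −293 days → 10 December 2032.

December 10, 2032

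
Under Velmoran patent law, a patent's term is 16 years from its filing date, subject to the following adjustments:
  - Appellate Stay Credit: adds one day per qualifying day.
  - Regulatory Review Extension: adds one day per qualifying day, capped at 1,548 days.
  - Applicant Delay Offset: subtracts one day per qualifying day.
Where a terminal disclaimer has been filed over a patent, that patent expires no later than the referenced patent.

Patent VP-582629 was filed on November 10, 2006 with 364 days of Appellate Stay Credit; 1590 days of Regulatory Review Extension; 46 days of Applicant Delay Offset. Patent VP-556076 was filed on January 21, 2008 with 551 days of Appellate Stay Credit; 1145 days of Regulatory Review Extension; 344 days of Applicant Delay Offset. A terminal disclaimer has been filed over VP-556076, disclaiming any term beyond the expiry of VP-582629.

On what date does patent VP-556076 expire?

Natural term of VP-556076:
  Base: filing + 16 years → 21 January 2024.
  Appellate Stay Credit: +551 days → 25 July 2025.
  Regulatory Review Extension: 1145 days (within the 1548-day cap) → +1145 days → 12 September 2028.
  Applicant Delay Offset: −344 days → 4 October 2027.
Expiry of referenced patent VP-582629:
  Base: filing + 16 years → 10 November 2022.
  Appellate Stay Credit: +364 days → 9 November 2023.
  Regulatory Review Extension: 1590 days claimed exceeds the 1548-day cap, so +1548 days → 4 February 2028.
  Applicant Delay Offset: −46 days → 20 December 2027.
Terminal disclaimer: VP-556076 expires on the earlier of 4 October 2027 and 20 December 2027.

2027-10-04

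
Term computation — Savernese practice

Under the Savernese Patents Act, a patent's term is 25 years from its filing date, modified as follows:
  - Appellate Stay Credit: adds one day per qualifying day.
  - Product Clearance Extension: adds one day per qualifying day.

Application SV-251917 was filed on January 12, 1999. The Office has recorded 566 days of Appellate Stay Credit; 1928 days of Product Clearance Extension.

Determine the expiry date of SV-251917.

November 10, 2030

Base term: filing date + 25 years → 12 January 2024.
Appellate Stay Credit: +566 days → 31 July 2025.
Product Clearance Extension: +1928 days → 10 November 2030.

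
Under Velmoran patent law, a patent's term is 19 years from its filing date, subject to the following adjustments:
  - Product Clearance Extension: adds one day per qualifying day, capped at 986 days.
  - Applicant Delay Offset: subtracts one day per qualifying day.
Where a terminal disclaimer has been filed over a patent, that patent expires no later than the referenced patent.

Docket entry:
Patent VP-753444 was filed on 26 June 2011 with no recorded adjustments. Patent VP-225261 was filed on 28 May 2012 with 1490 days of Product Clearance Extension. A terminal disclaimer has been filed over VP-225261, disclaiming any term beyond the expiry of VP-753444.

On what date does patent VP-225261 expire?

June 26, 2030

Natural term of VP-225261:
  Base: filing + 19 years → 28 May 2031.
  Product Clearance Extension: 1490 days claimed exceeds the 986-day cap, so +986 days → 7 February 2034.
Expiry of referenced patent VP-753444:
  Base: filing + 19 years → 26 June 2030.
Terminal disclaimer: VP-225261 expires on the earlier of 7 February 2034 and 26 June 2030.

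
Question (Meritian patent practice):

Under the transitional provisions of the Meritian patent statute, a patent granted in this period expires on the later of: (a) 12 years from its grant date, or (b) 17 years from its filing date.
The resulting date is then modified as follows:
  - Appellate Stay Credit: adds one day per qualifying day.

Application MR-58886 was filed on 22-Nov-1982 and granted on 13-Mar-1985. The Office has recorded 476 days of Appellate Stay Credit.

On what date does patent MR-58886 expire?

2001-03-12

(a) grant + 12 years → 13 March 1997.
(b) filing + 17 years → 22 November 1999.
Later of the two: 22 November 1999.
Appellate Stay Credit: +476 days → 12 March 2001.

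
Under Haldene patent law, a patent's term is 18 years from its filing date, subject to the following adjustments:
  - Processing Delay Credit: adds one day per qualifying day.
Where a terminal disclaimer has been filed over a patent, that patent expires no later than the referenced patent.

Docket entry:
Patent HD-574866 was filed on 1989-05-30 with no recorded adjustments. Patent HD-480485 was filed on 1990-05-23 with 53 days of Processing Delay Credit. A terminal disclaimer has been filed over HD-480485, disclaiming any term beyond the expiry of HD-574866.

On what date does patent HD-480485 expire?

Natural term of HD-480485:
  Base: filing + 18 years → 23 May 2008.
  Processing Delay Credit: +53 days → 15 July 2008.
Expiry of referenced patent HD-574866:
  Base: filing + 18 years → 30 May 2007.
Terminal disclaimer: HD-480485 expires on the earlier of 15 July 2008 and 30 May 2007.

2007-05-30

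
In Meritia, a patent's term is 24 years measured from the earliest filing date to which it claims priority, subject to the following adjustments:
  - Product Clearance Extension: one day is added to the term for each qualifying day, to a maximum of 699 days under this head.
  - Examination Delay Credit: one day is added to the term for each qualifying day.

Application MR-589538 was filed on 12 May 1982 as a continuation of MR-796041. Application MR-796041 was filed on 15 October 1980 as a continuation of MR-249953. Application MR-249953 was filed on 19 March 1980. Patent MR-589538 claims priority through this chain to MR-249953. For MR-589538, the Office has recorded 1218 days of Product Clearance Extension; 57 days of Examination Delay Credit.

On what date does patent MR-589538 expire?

April 14, 2006

Earliest priority filing: 19 March 1980.
Base term: 19 March 1980 + 24 years → 19 March 2004.
Product Clearance Extension: 1218 days claimed exceeds the 699-day cap, so +699 days → 16 February 2006.
Examination Delay Credit: +57 days → 14 April 2006.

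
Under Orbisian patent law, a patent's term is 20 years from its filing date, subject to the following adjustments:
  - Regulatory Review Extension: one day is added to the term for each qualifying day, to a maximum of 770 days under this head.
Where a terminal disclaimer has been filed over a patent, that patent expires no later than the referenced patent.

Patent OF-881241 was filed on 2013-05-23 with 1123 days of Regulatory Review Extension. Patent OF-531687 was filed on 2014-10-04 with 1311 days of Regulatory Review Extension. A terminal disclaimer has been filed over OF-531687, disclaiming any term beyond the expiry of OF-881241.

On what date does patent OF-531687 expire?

Natural term of OF-531687:
  Base: filing + 20 years → 4 October 2034.
  Regulatory Review Extension: 1311 days claimed exceeds the 770-day cap, so +770 days → 12 November 2036.
Expiry of referenced patent OF-881241:
  Base: filing + 20 years → 23 May 2033.
  Regulatory Review Extension: 1123 days claimed exceeds the 770-day cap, so +770 days → 2 July 2035.
Terminal disclaimer: OF-531687 expires on the earlier of 12 November 2036 and 2 July 2035.

July 2, 2035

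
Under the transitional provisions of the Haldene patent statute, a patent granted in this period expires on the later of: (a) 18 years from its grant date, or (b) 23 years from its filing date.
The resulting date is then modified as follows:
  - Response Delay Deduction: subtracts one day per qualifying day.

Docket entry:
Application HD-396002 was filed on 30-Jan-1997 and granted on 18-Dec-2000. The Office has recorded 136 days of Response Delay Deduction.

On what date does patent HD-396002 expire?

September 16, 2019

(a) grant + 18 years → 18 December 2018.
(b) filing + 23 years → 30 January 2020.
Later of the two: 30 January 2020.
Response Delay Deduction: −136 days → 16 September 2019.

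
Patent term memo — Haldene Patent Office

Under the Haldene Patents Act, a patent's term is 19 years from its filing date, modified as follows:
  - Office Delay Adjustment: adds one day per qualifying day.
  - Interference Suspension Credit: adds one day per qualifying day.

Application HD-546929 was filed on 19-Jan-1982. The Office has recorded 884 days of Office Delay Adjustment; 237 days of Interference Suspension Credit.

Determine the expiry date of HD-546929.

Base term: filing date + 19 years → 19 January 2001.
Office Delay Adjustment: +884 days → 22 June 2003.
Interference Suspension Credit: +237 days → 14 February 2004.

2004-02-14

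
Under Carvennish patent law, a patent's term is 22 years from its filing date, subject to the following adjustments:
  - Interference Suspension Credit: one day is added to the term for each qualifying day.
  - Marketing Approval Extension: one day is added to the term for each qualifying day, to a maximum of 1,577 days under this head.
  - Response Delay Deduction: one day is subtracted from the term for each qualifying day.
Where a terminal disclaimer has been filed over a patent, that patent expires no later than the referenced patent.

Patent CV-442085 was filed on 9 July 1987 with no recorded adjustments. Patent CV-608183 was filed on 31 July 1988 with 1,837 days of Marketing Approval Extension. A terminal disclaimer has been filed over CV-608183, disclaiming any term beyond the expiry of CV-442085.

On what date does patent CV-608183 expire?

Natural term of CV-608183:
  Base: filing + 22 years → 31 July 2010.
  Marketing Approval Extension: 1837 days claimed exceeds the 1577-day cap, so +1577 days → 24 November 2014.
Expiry of referenced patent CV-442085:
  Base: filing + 22 years → 9 July 2009.
Terminal disclaimer: CV-608183 expires on the earlier of 24 November 2014 and 9 July 2009.

July 9, 2009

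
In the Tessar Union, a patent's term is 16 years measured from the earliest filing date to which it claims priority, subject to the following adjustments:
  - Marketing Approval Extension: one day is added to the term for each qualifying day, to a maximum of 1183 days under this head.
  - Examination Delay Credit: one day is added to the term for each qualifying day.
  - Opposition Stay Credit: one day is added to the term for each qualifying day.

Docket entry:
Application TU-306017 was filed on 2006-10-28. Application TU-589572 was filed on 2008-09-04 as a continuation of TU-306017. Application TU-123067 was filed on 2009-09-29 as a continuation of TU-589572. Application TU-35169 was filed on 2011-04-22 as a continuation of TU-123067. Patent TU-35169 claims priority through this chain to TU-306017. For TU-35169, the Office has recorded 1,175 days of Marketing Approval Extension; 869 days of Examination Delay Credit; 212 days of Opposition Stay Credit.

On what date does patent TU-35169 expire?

2028-12-31

Earliest priority filing: 28 October 2006.
Base term: 28 October 2006 + 16 years → 28 October 2022.
Marketing Approval Extension: 1175 days (within the 1183-day cap) → +1175 days → 15 January 2026.
Examination Delay Credit: +869 days → 2 June 2028.
Opposition Stay Credit: +212 days → 31 December 2028.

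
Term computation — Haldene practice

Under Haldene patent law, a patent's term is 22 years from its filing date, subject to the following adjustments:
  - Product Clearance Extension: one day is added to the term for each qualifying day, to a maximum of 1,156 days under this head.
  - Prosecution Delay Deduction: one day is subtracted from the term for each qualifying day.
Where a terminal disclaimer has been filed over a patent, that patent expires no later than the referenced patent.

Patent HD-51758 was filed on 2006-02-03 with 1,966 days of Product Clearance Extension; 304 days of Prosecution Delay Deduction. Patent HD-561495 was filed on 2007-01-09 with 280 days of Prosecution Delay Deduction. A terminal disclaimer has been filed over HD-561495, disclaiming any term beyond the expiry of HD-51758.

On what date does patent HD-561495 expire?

Natural term of HD-561495:
  Base: filing + 22 years → 9 January 2029.
  Prosecution Delay Deduction: −280 days → 4 April 2028.
Expiry of referenced patent HD-51758:
  Base: filing + 22 years → 3 February 2028.
  Product Clearance Extension: 1966 days claimed exceeds the 1156-day cap, so +1156 days → 4 April 2031.
  Prosecution Delay Deduction: −304 days → 4 June 2030.
Terminal disclaimer: HD-561495 expires on the earlier of 4 April 2028 and 4 June 2030.

2028-04-04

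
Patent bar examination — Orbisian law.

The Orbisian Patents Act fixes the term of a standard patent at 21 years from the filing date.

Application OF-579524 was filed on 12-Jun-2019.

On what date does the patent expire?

Filing date + 21 years → 12 June 2040.

2040-06-12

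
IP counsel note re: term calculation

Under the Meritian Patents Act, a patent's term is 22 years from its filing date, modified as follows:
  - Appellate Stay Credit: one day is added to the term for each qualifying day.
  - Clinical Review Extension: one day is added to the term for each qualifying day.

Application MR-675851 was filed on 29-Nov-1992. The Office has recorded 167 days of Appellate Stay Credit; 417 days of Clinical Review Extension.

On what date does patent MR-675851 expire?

July 5, 2016

Base term: filing date + 22 years → 29 November 2014.
Appellate Stay Credit: +167 days → 15 May 2015.
Clinical Review Extension: +417 days → 5 July 2016.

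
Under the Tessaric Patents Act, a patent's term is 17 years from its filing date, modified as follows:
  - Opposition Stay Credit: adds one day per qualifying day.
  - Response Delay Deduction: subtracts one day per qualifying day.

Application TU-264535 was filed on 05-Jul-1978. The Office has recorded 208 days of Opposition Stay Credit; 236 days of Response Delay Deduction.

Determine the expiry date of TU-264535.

1995-06-07

Base term: filing date + 17 years → 5 July 1995.
Opposition Stay Credit: +208 days → 29 January 1996.
Response Delay Deduction: −236 days → 7 June 1995.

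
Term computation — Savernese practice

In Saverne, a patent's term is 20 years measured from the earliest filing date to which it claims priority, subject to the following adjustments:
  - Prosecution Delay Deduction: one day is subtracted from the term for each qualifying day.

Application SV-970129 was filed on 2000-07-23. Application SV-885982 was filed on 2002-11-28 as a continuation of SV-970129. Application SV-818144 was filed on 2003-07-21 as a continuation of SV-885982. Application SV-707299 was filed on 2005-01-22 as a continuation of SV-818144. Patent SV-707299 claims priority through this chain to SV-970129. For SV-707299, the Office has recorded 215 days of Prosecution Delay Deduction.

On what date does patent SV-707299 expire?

Earliest priority filing: 23 July 2000.
Base term: 23 July 2000 + 20 years → 23 July 2020.
Prosecution Delay Deduction: −215 days → 21 December 2019.

2019-12-21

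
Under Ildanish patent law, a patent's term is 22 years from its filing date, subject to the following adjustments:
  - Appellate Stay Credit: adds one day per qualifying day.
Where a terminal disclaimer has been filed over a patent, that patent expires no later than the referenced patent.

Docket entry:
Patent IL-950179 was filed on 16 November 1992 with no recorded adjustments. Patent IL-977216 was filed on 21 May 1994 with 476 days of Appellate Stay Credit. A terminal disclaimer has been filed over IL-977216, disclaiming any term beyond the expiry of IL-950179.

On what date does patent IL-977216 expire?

2014-11-16

Natural term of IL-977216:
  Base: filing + 22 years → 21 May 2016.
  Appellate Stay Credit: +476 days → 9 September 2017.
Expiry of referenced patent IL-950179:
  Base: filing + 22 years → 16 November 2014.
Terminal disclaimer: IL-977216 expires on the earlier of 9 September 2017 and 16 November 2014.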